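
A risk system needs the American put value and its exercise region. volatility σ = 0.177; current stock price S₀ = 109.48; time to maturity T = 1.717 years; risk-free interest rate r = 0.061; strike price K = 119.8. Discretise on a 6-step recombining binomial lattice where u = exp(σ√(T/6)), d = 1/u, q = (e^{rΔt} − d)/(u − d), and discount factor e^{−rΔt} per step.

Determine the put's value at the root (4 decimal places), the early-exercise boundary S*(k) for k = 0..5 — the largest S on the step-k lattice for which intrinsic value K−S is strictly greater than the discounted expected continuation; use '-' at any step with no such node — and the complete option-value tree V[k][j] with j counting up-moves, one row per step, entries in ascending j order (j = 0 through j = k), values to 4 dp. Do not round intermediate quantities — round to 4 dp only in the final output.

Δt=0.28617  u=1.09931  d=0.90966  q=0.56920  discount=0.98270
step 6 (expiry): payoffs max(K−S,0) = 57.7693 44.8366 29.2075 10.3200 0.0000 0.0000 0.0000
step 5: (k=5,j=0): S=68.1912, (K−S)⁺=51.6088, hold=49.5357 ⇒ V=51.6088 exercise | (k=5,j=1): S=82.4083, (K−S)⁺=37.3917, hold=35.3186 ⇒ V=37.3917 exercise | (k=5,j=2): S=99.5895, (K−S)⁺=20.2105, hold=18.1374 ⇒ V=20.2105 exercise | (k=5,j=3): S=120.3528, (K−S)⁺=0.0000, hold=4.3690 ⇒ V=4.3690 continue | (k=5,j=4): S=145.4450, (K−S)⁺=0.0000, hold=0.0000 ⇒ V=0.0000 continue | (k=5,j=5): S=175.7686, (K−S)⁺=0.0000, hold=0.0000 ⇒ V=0.0000 continue  boundary S*=99.5895
step 4: (k=4,j=0): S=74.9634, (K−S)⁺=44.8366, hold=42.7635 ⇒ V=44.8366 exercise | (k=4,j=1): S=90.5925, (K−S)⁺=29.2075, hold=27.1344 ⇒ V=29.2075 exercise | (k=4,j=2): S=109.4800, (K−S)⁺=10.3200, hold=10.9999 ⇒ V=10.9999 continue | (k=4,j=3): S=132.3054, (K−S)⁺=0.0000, hold=1.8496 ⇒ V=1.8496 continue | (k=4,j=4): S=159.8896, (K−S)⁺=0.0000, hold=0.0000 ⇒ V=0.0000 continue  boundary S*=90.5925
step 3: (k=3,j=0): S=82.4083, (K−S)⁺=37.3917, hold=35.3186 ⇒ V=37.3917 exercise | (k=3,j=1): S=99.5895, (K−S)⁺=20.2105, hold=18.5177 ⇒ V=20.2105 exercise | (k=3,j=2): S=120.3528, (K−S)⁺=0.0000, hold=5.6913 ⇒ V=5.6913 continue | (k=3,j=3): S=145.4450, (K−S)⁺=0.0000, hold=0.7830 ⇒ V=0.7830 continue  boundary S*=99.5895
step 2: (k=2,j=0): S=90.5925, (K−S)⁺=29.2075, hold=27.1344 ⇒ V=29.2075 exercise | (k=2,j=1): S=109.4800, (K−S)⁺=10.3200, hold=11.7395 ⇒ V=11.7395 continue | (k=2,j=2): S=132.3054, (K−S)⁺=0.0000, hold=2.8474 ⇒ V=2.8474 continue  boundary S*=90.5925
step 1: (k=1,j=0): S=99.5895, (K−S)⁺=20.2105, hold=18.9314 ⇒ V=20.2105 exercise | (k=1,j=1): S=120.3528, (K−S)⁺=0.0000, hold=6.5626 ⇒ V=6.5626 continue  boundary S*=99.5895
step 0: (k=0,j=0): S=109.4800, (K−S)⁺=10.3200, hold=12.2269 ⇒ V=12.2269 continue  boundary S*=-

price = 12.2269
boundary = - 99.5895 90.5925 99.5895 90.5925 99.5895
tree:
12.2269
20.2105 6.5626
29.2075 11.7395 2.8474
37.3917 20.2105 5.6913 0.7830
44.8366 29.2075 10.9999 1.8496 0.0000
51.6088 37.3917 20.2105 4.3690 0.0000 0.0000
57.7693 44.8366 29.2075 10.3200 0.0000 0.0000 0.0000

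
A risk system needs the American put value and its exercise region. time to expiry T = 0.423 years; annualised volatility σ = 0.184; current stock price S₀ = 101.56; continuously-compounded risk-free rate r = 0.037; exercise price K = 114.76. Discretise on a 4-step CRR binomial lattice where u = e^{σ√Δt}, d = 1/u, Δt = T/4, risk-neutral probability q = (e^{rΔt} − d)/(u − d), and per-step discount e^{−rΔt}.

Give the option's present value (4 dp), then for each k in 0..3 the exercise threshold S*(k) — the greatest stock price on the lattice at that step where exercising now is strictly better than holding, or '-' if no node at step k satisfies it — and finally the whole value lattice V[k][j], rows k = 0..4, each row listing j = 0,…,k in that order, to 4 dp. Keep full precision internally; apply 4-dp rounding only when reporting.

price = 13.3493
boundary = - 95.6614 101.5600 107.8224
tree:
13.3493
19.0986 8.0960
24.6547 13.2000 3.4040
29.8881 19.0986 6.9376 0.1389
34.8174 24.6547 13.2000 0.2891 0.0000

Δt=0.10575, u=1.06166, d=0.94192, q=0.51779, disc=e^(-rΔt)=0.99609
k=4 terminal: V=max(K-S,0) → 34.8174 24.6547 13.2000 0.2891 0.0000
k=3: j=0 S=84.8719 intr=29.8881 cont=29.4399 V=29.8881[EX]; j=1 S=95.6614 intr=19.0986 cont=18.6505 V=19.0986[EX]; j=2 S=107.8224 intr=6.9376 cont=6.4895 V=6.9376[EX]; j=3 S=121.5294 intr=0.0000 cont=0.1389 V=0.1389[hold]  S*(3)=107.8224
k=2: j=0 S=90.1053 intr=24.6547 cont=24.2065 V=24.6547[EX]; j=1 S=101.5600 intr=13.2000 cont=12.7519 V=13.2000[EX]; j=2 S=114.4709 intr=0.2891 cont=3.4040 V=3.4040[hold]  S*(2)=101.5600
k=1: j=0 S=95.6614 intr=19.0986 cont=18.6505 V=19.0986[EX]; j=1 S=107.8224 intr=6.9376 cont=8.0960 V=8.0960[hold]  S*(1)=95.6614
k=0: j=0 S=101.5600 intr=13.2000 cont=13.3493 V=13.3493[hold]  S*(0)=-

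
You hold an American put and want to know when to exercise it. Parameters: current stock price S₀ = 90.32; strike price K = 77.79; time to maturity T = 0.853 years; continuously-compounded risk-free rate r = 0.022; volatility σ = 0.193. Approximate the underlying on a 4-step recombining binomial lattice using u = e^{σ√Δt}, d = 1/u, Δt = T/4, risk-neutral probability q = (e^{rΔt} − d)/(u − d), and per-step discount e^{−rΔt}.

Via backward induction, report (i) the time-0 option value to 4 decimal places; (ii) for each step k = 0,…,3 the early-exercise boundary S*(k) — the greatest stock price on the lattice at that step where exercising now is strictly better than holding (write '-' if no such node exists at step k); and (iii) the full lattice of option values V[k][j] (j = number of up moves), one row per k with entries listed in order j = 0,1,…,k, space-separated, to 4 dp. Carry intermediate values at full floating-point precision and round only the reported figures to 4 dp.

price = 1.4427
boundary = - - - 69.1296
tree:
1.4427
2.6519 0.2665
4.8237 0.5400 0.0000
8.6604 1.0940 0.0000 0.0000
14.5551 2.2163 0.0000 0.0000 0.0000

Δt=0.21325  u=1.09322  d=0.91473  q=0.50408  discount=0.99532
step 4 (expiry): payoffs max(K−S,0) = 14.5551 2.2163 0.0000 0.0000 0.0000
step 3: (k=3,j=0): S=69.1296, (K−S)⁺=8.6604, hold=8.2963 ⇒ V=8.6604 exercise | (k=3,j=1): S=82.6185, (K−S)⁺=0.0000, hold=1.0940 ⇒ V=1.0940 continue | (k=3,j=2): S=98.7394, (K−S)⁺=0.0000, hold=0.0000 ⇒ V=0.0000 continue | (k=3,j=3): S=118.0060, (K−S)⁺=0.0000, hold=0.0000 ⇒ V=0.0000 continue  boundary S*=69.1296
step 2: (k=2,j=0): S=75.5737, (K−S)⁺=2.2163, hold=4.8237 ⇒ V=4.8237 continue | (k=2,j=1): S=90.3200, (K−S)⁺=0.0000, hold=0.5400 ⇒ V=0.5400 continue | (k=2,j=2): S=107.9437, (K−S)⁺=0.0000, hold=0.0000 ⇒ V=0.0000 continue  boundary S*=-
step 1: (k=1,j=0): S=82.6185, (K−S)⁺=0.0000, hold=2.6519 ⇒ V=2.6519 continue | (k=1,j=1): S=98.7394, (K−S)⁺=0.0000, hold=0.2665 ⇒ V=0.2665 continue  boundary S*=-
step 0: (k=0,j=0): S=90.3200, (K−S)⁺=0.0000, hold=1.4427 ⇒ V=1.4427 continue  boundary S*=-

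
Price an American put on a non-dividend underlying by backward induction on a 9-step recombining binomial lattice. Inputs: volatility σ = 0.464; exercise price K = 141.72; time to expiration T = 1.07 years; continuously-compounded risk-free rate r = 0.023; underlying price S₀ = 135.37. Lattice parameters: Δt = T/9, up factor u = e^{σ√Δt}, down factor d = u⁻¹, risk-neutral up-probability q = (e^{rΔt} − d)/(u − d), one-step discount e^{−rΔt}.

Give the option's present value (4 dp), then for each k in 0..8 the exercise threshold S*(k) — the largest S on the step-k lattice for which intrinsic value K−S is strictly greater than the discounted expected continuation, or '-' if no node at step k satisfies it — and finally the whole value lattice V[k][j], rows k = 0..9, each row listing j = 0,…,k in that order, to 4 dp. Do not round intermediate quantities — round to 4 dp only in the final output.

Δt=0.11889  u=1.17350  d=0.85215  q=0.46861  discount=0.99727
step 9 (expiry): payoffs max(K−S,0) = 109.6438 97.5479 80.8908 57.9524 26.3640 0.0000 0.0000 0.0000 0.0000 0.0000
step 8: (k=8,j=0): S=37.6414, (K−S)⁺=104.0786, hold=103.6916 ⇒ V=104.0786 exercise | (k=8,j=1): S=51.8358, (K−S)⁺=89.8842, hold=89.4972 ⇒ V=89.8842 exercise | (k=8,j=2): S=71.3829, (K−S)⁺=70.3371, hold=69.9501 ⇒ V=70.3371 exercise | (k=8,j=3): S=98.3011, (K−S)⁺=43.4189, hold=43.0319 ⇒ V=43.4189 exercise | (k=8,j=4): S=135.3700, (K−S)⁺=6.3500, hold=13.9713 ⇒ V=13.9713 continue | (k=8,j=5): S=186.4175, (K−S)⁺=0.0000, hold=0.0000 ⇒ V=0.0000 continue | (k=8,j=6): S=256.7148, (K−S)⁺=0.0000, hold=0.0000 ⇒ V=0.0000 continue | (k=8,j=7): S=353.5208, (K−S)⁺=0.0000, hold=0.0000 ⇒ V=0.0000 continue | (k=8,j=8): S=486.8321, (K−S)⁺=0.0000, hold=0.0000 ⇒ V=0.0000 continue  boundary S*=98.3011
step 7: (k=7,j=0): S=44.1721, (K−S)⁺=97.5479, hold=97.1609 ⇒ V=97.5479 exercise | (k=7,j=1): S=60.8292, (K−S)⁺=80.8908, hold=80.5038 ⇒ V=80.8908 exercise | (k=7,j=2): S=83.7676, (K−S)⁺=57.9524, hold=57.5654 ⇒ V=57.9524 exercise | (k=7,j=3): S=115.3560, (K−S)⁺=26.3640, hold=29.5386 ⇒ V=29.5386 continue | (k=7,j=4): S=158.8563, (K−S)⁺=0.0000, hold=7.4040 ⇒ V=7.4040 continue | (k=7,j=5): S=218.7604, (K−S)⁺=0.0000, hold=0.0000 ⇒ V=0.0000 continue | (k=7,j=6): S=301.2541, (K−S)⁺=0.0000, hold=0.0000 ⇒ V=0.0000 continue | (k=7,j=7): S=414.8558, (K−S)⁺=0.0000, hold=0.0000 ⇒ V=0.0000 continue  boundary S*=83.7676
step 6: (k=6,j=0): S=51.8358, (K−S)⁺=89.8842, hold=89.4972 ⇒ V=89.8842 exercise | (k=6,j=1): S=71.3829, (K−S)⁺=70.3371, hold=69.9501 ⇒ V=70.3371 exercise | (k=6,j=2): S=98.3011, (K−S)⁺=43.4189, hold=44.5156 ⇒ V=44.5156 continue | (k=6,j=3): S=135.3700, (K−S)⁺=6.3500, hold=19.1138 ⇒ V=19.1138 continue | (k=6,j=4): S=186.4175, (K−S)⁺=0.0000, hold=3.9237 ⇒ V=3.9237 continue | (k=6,j=5): S=256.7148, (K−S)⁺=0.0000, hold=0.0000 ⇒ V=0.0000 continue | (k=6,j=6): S=353.5208, (K−S)⁺=0.0000, hold=0.0000 ⇒ V=0.0000 continue  boundary S*=71.3829
step 5: (k=5,j=0): S=60.8292, (K−S)⁺=80.8908, hold=80.5038 ⇒ V=80.8908 exercise | (k=5,j=1): S=83.7676, (K−S)⁺=57.9524, hold=58.0779 ⇒ V=58.0779 continue | (k=5,j=2): S=115.3560, (K−S)⁺=26.3640, hold=32.5230 ⇒ V=32.5230 continue | (k=5,j=3): S=158.8563, (K−S)⁺=0.0000, hold=11.9628 ⇒ V=11.9628 continue | (k=5,j=4): S=218.7604, (K−S)⁺=0.0000, hold=2.0793 ⇒ V=2.0793 continue | (k=5,j=5): S=301.2541, (K−S)⁺=0.0000, hold=0.0000 ⇒ V=0.0000 continue  boundary S*=60.8292
step 4: (k=4,j=0): S=71.3829, (K−S)⁺=70.3371, hold=70.0088 ⇒ V=70.3371 exercise | (k=4,j=1): S=98.3011, (K−S)⁺=43.4189, hold=45.9767 ⇒ V=45.9767 continue | (k=4,j=2): S=135.3700, (K−S)⁺=6.3500, hold=22.8258 ⇒ V=22.8258 continue | (k=4,j=3): S=186.4175, (K−S)⁺=0.0000, hold=7.3113 ⇒ V=7.3113 continue | (k=4,j=4): S=256.7148, (K−S)⁺=0.0000, hold=1.1019 ⇒ V=1.1019 continue  boundary S*=71.3829
step 3: (k=3,j=0): S=83.7676, (K−S)⁺=57.9524, hold=58.7607 ⇒ V=58.7607 continue | (k=3,j=1): S=115.3560, (K−S)⁺=26.3640, hold=35.0321 ⇒ V=35.0321 continue | (k=3,j=2): S=158.8563, (K−S)⁺=0.0000, hold=15.5131 ⇒ V=15.5131 continue | (k=3,j=3): S=218.7604, (K−S)⁺=0.0000, hold=4.3895 ⇒ V=4.3895 continue  boundary S*=-
step 2: (k=2,j=0): S=98.3011, (K−S)⁺=43.4189, hold=47.5112 ⇒ V=47.5112 continue | (k=2,j=1): S=135.3700, (K−S)⁺=6.3500, hold=25.8146 ⇒ V=25.8146 continue | (k=2,j=2): S=186.4175, (K−S)⁺=0.0000, hold=10.2723 ⇒ V=10.2723 continue  boundary S*=-
step 1: (k=1,j=0): S=115.3560, (K−S)⁺=26.3640, hold=37.2420 ⇒ V=37.2420 continue | (k=1,j=1): S=158.8563, (K−S)⁺=0.0000, hold=18.4808 ⇒ V=18.4808 continue  boundary S*=-
step 0: (k=0,j=0): S=135.3700, (K−S)⁺=6.3500, hold=28.3726 ⇒ V=28.3726 continue  boundary S*=-

price = 28.3726
boundary = - - - - 71.3829 60.8292 71.3829 83.7676 98.3011
tree:
28.3726
37.2420 18.4808
47.5112 25.8146 10.2723
58.7607 35.0321 15.5131 4.3895
70.3371 45.9767 22.8258 7.3113 1.1019
80.8908 58.0779 32.5230 11.9628 2.0793 0.0000
89.8842 70.3371 44.5156 19.1138 3.9237 0.0000 0.0000
97.5479 80.8908 57.9524 29.5386 7.4040 0.0000 0.0000 0.0000
104.0786 89.8842 70.3371 43.4189 13.9713 0.0000 0.0000 0.0000 0.0000
109.6438 97.5479 80.8908 57.9524 26.3640 0.0000 0.0000 0.0000 0.0000 0.0000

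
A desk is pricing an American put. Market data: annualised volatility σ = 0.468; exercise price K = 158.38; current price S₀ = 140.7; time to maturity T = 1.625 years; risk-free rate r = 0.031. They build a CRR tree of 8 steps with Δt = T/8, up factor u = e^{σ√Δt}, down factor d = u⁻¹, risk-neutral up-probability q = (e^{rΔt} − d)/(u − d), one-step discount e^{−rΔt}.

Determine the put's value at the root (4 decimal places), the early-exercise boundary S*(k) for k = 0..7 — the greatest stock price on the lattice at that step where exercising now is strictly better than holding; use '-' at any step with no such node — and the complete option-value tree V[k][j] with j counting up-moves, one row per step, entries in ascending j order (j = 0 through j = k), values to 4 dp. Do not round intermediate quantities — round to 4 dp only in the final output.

Δt=0.20312, u=1.23482, d=0.80984, q=0.46233, disc=e^(-rΔt)=0.99372
k=8 terminal: V=max(K-S,0) → 132.3505 118.6907 97.8626 66.1043 17.6800 0.0000 0.0000 0.0000 0.0000
k=7: j=0 S=32.1418 intr=126.2382 cont=125.2441 V=126.2382[EX]; j=1 S=49.0091 intr=109.3709 cont=108.3767 V=109.3709[EX]; j=2 S=74.7281 intr=83.6519 cont=82.6578 V=83.6519[EX]; j=3 S=113.9438 intr=44.4362 cont=43.4420 V=44.4362[EX]; j=4 S=173.7391 intr=0.0000 cont=9.4464 V=9.4464[hold]; j=5 S=264.9137 intr=0.0000 cont=0.0000 V=0.0000[hold]; j=6 S=403.9349 intr=0.0000 cont=0.0000 V=0.0000[hold]; j=7 S=615.9115 intr=0.0000 cont=0.0000 V=0.0000[hold]  S*(7)=113.9438
k=6: j=0 S=39.6893 intr=118.6907 cont=117.6965 V=118.6907[EX]; j=1 S=60.5174 intr=97.8626 cont=96.8684 V=97.8626[EX]; j=2 S=92.2757 intr=66.1043 cont=65.1102 V=66.1043[EX]; j=3 S=140.7000 intr=17.6800 cont=28.0821 V=28.0821[hold]; j=4 S=214.5364 intr=0.0000 cont=5.0472 V=5.0472[hold]; j=5 S=327.1206 intr=0.0000 cont=0.0000 V=0.0000[hold]; j=6 S=498.7867 intr=0.0000 cont=0.0000 V=0.0000[hold]  S*(6)=92.2757
k=5: j=0 S=49.0091 intr=109.3709 cont=108.3767 V=109.3709[EX]; j=1 S=74.7281 intr=83.6519 cont=82.6578 V=83.6519[EX]; j=2 S=113.9438 intr=44.4362 cont=48.2210 V=48.2210[hold]; j=3 S=173.7391 intr=0.0000 cont=17.3230 V=17.3230[hold]; j=4 S=264.9137 intr=0.0000 cont=2.6967 V=2.6967[hold]; j=5 S=403.9349 intr=0.0000 cont=0.0000 V=0.0000[hold]  S*(5)=74.7281
k=4: j=0 S=60.5174 intr=97.8626 cont=96.8684 V=97.8626[EX]; j=1 S=92.2757 intr=66.1043 cont=66.8490 V=66.8490[hold]; j=2 S=140.7000 intr=17.6800 cont=33.7230 V=33.7230[hold]; j=3 S=214.5364 intr=0.0000 cont=10.4946 V=10.4946[hold]; j=4 S=327.1206 intr=0.0000 cont=1.4408 V=1.4408[hold]  S*(4)=60.5174
k=3: j=0 S=74.7281 intr=83.6519 cont=82.9999 V=83.6519[EX]; j=1 S=113.9438 intr=44.4362 cont=51.2105 V=51.2105[hold]; j=2 S=173.7391 intr=0.0000 cont=22.8396 V=22.8396[hold]; j=3 S=264.9137 intr=0.0000 cont=6.2692 V=6.2692[hold]  S*(3)=74.7281
k=2: j=0 S=92.2757 intr=66.1043 cont=68.2224 V=68.2224[hold]; j=1 S=140.7000 intr=17.6800 cont=37.8548 V=37.8548[hold]; j=2 S=214.5364 intr=0.0000 cont=15.0834 V=15.0834[hold]  S*(2)=-
k=1: j=0 S=113.9438 intr=44.4362 cont=53.8425 V=53.8425[hold]; j=1 S=173.7391 intr=0.0000 cont=27.1554 V=27.1554[hold]  S*(1)=-
k=0: j=0 S=140.7000 intr=17.6800 cont=41.2438 V=41.2438[hold]  S*(0)=-

price = 41.2438
boundary = - - - 74.7281 60.5174 74.7281 92.2757 113.9438
tree:
41.2438
53.8425 27.1554
68.2224 37.8548 15.0834
83.6519 51.2105 22.8396 6.2692
97.8626 66.8490 33.7230 10.4946 1.4408
109.3709 83.6519 48.2210 17.3230 2.6967 0.0000
118.6907 97.8626 66.1043 28.0821 5.0472 0.0000 0.0000
126.2382 109.3709 83.6519 44.4362 9.4464 0.0000 0.0000 0.0000
132.3505 118.6907 97.8626 66.1043 17.6800 0.0000 0.0000 0.0000 0.0000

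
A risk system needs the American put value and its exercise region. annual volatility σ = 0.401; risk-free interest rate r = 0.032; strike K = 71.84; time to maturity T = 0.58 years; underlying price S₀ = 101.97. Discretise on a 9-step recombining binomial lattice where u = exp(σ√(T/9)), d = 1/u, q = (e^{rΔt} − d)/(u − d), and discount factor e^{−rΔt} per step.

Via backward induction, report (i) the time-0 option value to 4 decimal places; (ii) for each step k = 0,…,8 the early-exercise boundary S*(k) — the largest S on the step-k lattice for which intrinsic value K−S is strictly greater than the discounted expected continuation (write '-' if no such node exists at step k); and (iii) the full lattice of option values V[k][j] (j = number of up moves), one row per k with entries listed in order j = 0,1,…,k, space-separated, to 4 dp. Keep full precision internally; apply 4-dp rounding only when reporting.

Δt=0.06444, u=1.10716, d=0.90321, q=0.48469, disc=e^(-rΔt)=0.99794
k=9 terminal: V=max(K-S,0) → 31.0474 21.8363 10.5454 0.0000 0.0000 0.0000 0.0000 0.0000 0.0000 0.0000
k=8: j=0 S=45.1639 intr=26.6761 cont=26.5281 V=26.6761[EX]; j=1 S=55.3620 intr=16.4780 cont=16.3300 V=16.4780[EX]; j=2 S=67.8628 intr=3.9772 cont=5.4229 V=5.4229[hold]; j=3 S=83.1864 intr=0.0000 cont=0.0000 V=0.0000[hold]; j=4 S=101.9700 intr=0.0000 cont=0.0000 V=0.0000[hold]; j=5 S=124.9950 intr=0.0000 cont=0.0000 V=0.0000[hold]; j=6 S=153.2191 intr=0.0000 cont=0.0000 V=0.0000[hold]; j=7 S=187.8162 intr=0.0000 cont=0.0000 V=0.0000[hold]; j=8 S=230.2254 intr=0.0000 cont=0.0000 V=0.0000[hold]  S*(8)=55.3620
k=7: j=0 S=50.0037 intr=21.8363 cont=21.6883 V=21.8363[EX]; j=1 S=61.2946 intr=10.5454 cont=11.0968 V=11.0968[hold]; j=2 S=75.1350 intr=0.0000 cont=2.7887 V=2.7887[hold]; j=3 S=92.1006 intr=0.0000 cont=0.0000 V=0.0000[hold]; j=4 S=112.8970 intr=0.0000 cont=0.0000 V=0.0000[hold]; j=5 S=138.3894 intr=0.0000 cont=0.0000 V=0.0000[hold]; j=6 S=169.6379 intr=0.0000 cont=0.0000 V=0.0000[hold]; j=7 S=207.9424 intr=0.0000 cont=0.0000 V=0.0000[hold]  S*(7)=50.0037
k=6: j=0 S=55.3620 intr=16.4780 cont=16.5967 V=16.5967[hold]; j=1 S=67.8628 intr=3.9772 cont=7.0553 V=7.0553[hold]; j=2 S=83.1864 intr=0.0000 cont=1.4341 V=1.4341[hold]; j=3 S=101.9700 intr=0.0000 cont=0.0000 V=0.0000[hold]; j=4 S=124.9950 intr=0.0000 cont=0.0000 V=0.0000[hold]; j=5 S=153.2191 intr=0.0000 cont=0.0000 V=0.0000[hold]; j=6 S=187.8162 intr=0.0000 cont=0.0000 V=0.0000[hold]  S*(6)=-
k=5: j=0 S=61.2946 intr=10.5454 cont=11.9474 V=11.9474[hold]; j=1 S=75.1350 intr=0.0000 cont=4.3218 V=4.3218[hold]; j=2 S=92.1006 intr=0.0000 cont=0.7375 V=0.7375[hold]; j=3 S=112.8970 intr=0.0000 cont=0.0000 V=0.0000[hold]; j=4 S=138.3894 intr=0.0000 cont=0.0000 V=0.0000[hold]; j=5 S=169.6379 intr=0.0000 cont=0.0000 V=0.0000[hold]  S*(5)=-
k=4: j=0 S=67.8628 intr=3.9772 cont=8.2343 V=8.2343[hold]; j=1 S=83.1864 intr=0.0000 cont=2.5792 V=2.5792[hold]; j=2 S=101.9700 intr=0.0000 cont=0.3792 V=0.3792[hold]; j=3 S=124.9950 intr=0.0000 cont=0.0000 V=0.0000[hold]; j=4 S=153.2191 intr=0.0000 cont=0.0000 V=0.0000[hold]  S*(4)=-
k=3: j=0 S=75.1350 intr=0.0000 cont=5.4820 V=5.4820[hold]; j=1 S=92.1006 intr=0.0000 cont=1.5098 V=1.5098[hold]; j=2 S=112.8970 intr=0.0000 cont=0.1950 V=0.1950[hold]; j=3 S=138.3894 intr=0.0000 cont=0.0000 V=0.0000[hold]  S*(3)=-
k=2: j=0 S=83.1864 intr=0.0000 cont=3.5493 V=3.5493[hold]; j=1 S=101.9700 intr=0.0000 cont=0.8707 V=0.8707[hold]; j=2 S=124.9950 intr=0.0000 cont=0.1003 V=0.1003[hold]  S*(2)=-
k=1: j=0 S=92.1006 intr=0.0000 cont=2.2464 V=2.2464[hold]; j=1 S=112.8970 intr=0.0000 cont=0.4963 V=0.4963[hold]  S*(1)=-
k=0: j=0 S=101.9700 intr=0.0000 cont=1.3952 V=1.3952[hold]  S*(0)=-

price = 1.3952
boundary = - - - - - - - 50.0037 55.3620
tree:
1.3952
2.2464 0.4963
3.5493 0.8707 0.1003
5.4820 1.5098 0.1950 0.0000
8.2343 2.5792 0.3792 0.0000 0.0000
11.9474 4.3218 0.7375 0.0000 0.0000 0.0000
16.5967 7.0553 1.4341 0.0000 0.0000 0.0000 0.0000
21.8363 11.0968 2.7887 0.0000 0.0000 0.0000 0.0000 0.0000
26.6761 16.4780 5.4229 0.0000 0.0000 0.0000 0.0000 0.0000 0.0000
31.0474 21.8363 10.5454 0.0000 0.0000 0.0000 0.0000 0.0000 0.0000 0.0000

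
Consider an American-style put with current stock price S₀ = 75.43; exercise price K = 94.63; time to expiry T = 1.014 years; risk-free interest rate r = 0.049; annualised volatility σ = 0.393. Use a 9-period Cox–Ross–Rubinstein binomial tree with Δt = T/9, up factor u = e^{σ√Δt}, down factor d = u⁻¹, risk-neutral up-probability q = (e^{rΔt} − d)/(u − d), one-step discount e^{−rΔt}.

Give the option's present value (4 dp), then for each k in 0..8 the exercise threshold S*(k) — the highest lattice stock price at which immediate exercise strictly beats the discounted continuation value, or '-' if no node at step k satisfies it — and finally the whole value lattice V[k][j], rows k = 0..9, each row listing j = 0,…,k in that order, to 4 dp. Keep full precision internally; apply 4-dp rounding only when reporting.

price = 22.9361
boundary = - - 57.9382 50.7780 57.9382 50.7780 57.9382 66.1081 75.4300
tree:
22.9361
29.4251 16.3879
36.6918 22.1346 10.5443
43.8520 28.9828 15.2004 5.7787
50.1273 36.6918 21.2233 9.0535 2.4082
55.6271 43.8520 28.5321 13.7955 4.1808 0.5757
60.4472 50.1273 36.6918 20.2946 7.1331 1.1306 0.0000
64.6716 55.6271 43.8520 28.5219 11.8926 2.2203 0.0000 0.0000
68.3740 60.4472 50.1273 36.6918 19.2000 4.3605 0.0000 0.0000 0.0000
71.6188 64.6716 55.6271 43.8520 28.5219 8.5636 0.0000 0.0000 0.0000 0.0000

params: Δt=0.11267 u=1.14101 d=0.87642 q=0.48799 e^(-rΔt)=0.99449
t_9 payoffs: 71.6188 64.6716 55.6271 43.8520 28.5219 8.5636 0.0000 0.0000 0.0000 0.0000
t_8: node(8,0) S=26.2560 payoff=68.3740 vs cont=67.8530 → 68.3740 [stop]  node(8,1) S=34.1828 payoff=60.4472 vs cont=59.9262 → 60.4472 [stop]  node(8,2) S=44.5027 payoff=50.1273 vs cont=49.6063 → 50.1273 [stop]  node(8,3) S=57.9382 payoff=36.6918 vs cont=36.1708 → 36.6918 [stop]  node(8,4) S=75.4300 payoff=19.2000 vs cont=18.6790 → 19.2000 [stop]  node(8,5) S=98.2026 payoff=0.0000 vs cont=4.3605 → 4.3605 [wait]  node(8,6) S=127.8503 payoff=0.0000 vs cont=0.0000 → 0.0000 [wait]  node(8,7) S=166.4488 payoff=0.0000 vs cont=0.0000 → 0.0000 [wait]  node(8,8) S=216.7004 payoff=0.0000 vs cont=0.0000 → 0.0000 [wait]  ⇒ S*(8)=75.4300
t_7: node(7,0) S=29.9584 payoff=64.6716 vs cont=64.1507 → 64.6716 [stop]  node(7,1) S=39.0029 payoff=55.6271 vs cont=55.1061 → 55.6271 [stop]  node(7,2) S=50.7780 payoff=43.8520 vs cont=43.3310 → 43.8520 [stop]  node(7,3) S=66.1081 payoff=28.5219 vs cont=28.0009 → 28.5219 [stop]  node(7,4) S=86.0664 payoff=8.5636 vs cont=11.8926 → 11.8926 [wait]  node(7,5) S=112.0501 payoff=0.0000 vs cont=2.2203 → 2.2203 [wait]  node(7,6) S=145.8785 payoff=0.0000 vs cont=0.0000 → 0.0000 [wait]  node(7,7) S=189.9198 payoff=0.0000 vs cont=0.0000 → 0.0000 [wait]  ⇒ S*(7)=66.1081
t_6: node(6,0) S=34.1828 payoff=60.4472 vs cont=59.9262 → 60.4472 [stop]  node(6,1) S=44.5027 payoff=50.1273 vs cont=49.6063 → 50.1273 [stop]  node(6,2) S=57.9382 payoff=36.6918 vs cont=36.1708 → 36.6918 [stop]  node(6,3) S=75.4300 payoff=19.2000 vs cont=20.2946 → 20.2946 [wait]  node(6,4) S=98.2026 payoff=0.0000 vs cont=7.1331 → 7.1331 [wait]  node(6,5) S=127.8503 payoff=0.0000 vs cont=1.1306 → 1.1306 [wait]  node(6,6) S=166.4488 payoff=0.0000 vs cont=0.0000 → 0.0000 [wait]  ⇒ S*(6)=57.9382
t_5: node(5,0) S=39.0029 payoff=55.6271 vs cont=55.1061 → 55.6271 [stop]  node(5,1) S=50.7780 payoff=43.8520 vs cont=43.3310 → 43.8520 [stop]  node(5,2) S=66.1081 payoff=28.5219 vs cont=28.5321 → 28.5321 [wait]  node(5,3) S=86.0664 payoff=8.5636 vs cont=13.7955 → 13.7955 [wait]  node(5,4) S=112.0501 payoff=0.0000 vs cont=4.1808 → 4.1808 [wait]  node(5,5) S=145.8785 payoff=0.0000 vs cont=0.5757 → 0.5757 [wait]  ⇒ S*(5)=50.7780
t_4: node(4,0) S=44.5027 payoff=50.1273 vs cont=49.6063 → 50.1273 [stop]  node(4,1) S=57.9382 payoff=36.6918 vs cont=36.1758 → 36.6918 [stop]  node(4,2) S=75.4300 payoff=19.2000 vs cont=21.2233 → 21.2233 [wait]  node(4,3) S=98.2026 payoff=0.0000 vs cont=9.0535 → 9.0535 [wait]  node(4,4) S=127.8503 payoff=0.0000 vs cont=2.4082 → 2.4082 [wait]  ⇒ S*(4)=57.9382
t_3: node(3,0) S=50.7780 payoff=43.8520 vs cont=43.3310 → 43.8520 [stop]  node(3,1) S=66.1081 payoff=28.5219 vs cont=28.9828 → 28.9828 [wait]  node(3,2) S=86.0664 payoff=8.5636 vs cont=15.2004 → 15.2004 [wait]  node(3,3) S=112.0501 payoff=0.0000 vs cont=5.7787 → 5.7787 [wait]  ⇒ S*(3)=50.7780
t_2: node(2,0) S=57.9382 payoff=36.6918 vs cont=36.3945 → 36.6918 [stop]  node(2,1) S=75.4300 payoff=19.2000 vs cont=22.1346 → 22.1346 [wait]  node(2,2) S=98.2026 payoff=0.0000 vs cont=10.5443 → 10.5443 [wait]  ⇒ S*(2)=57.9382
t_1: node(1,0) S=66.1081 payoff=28.5219 vs cont=29.4251 → 29.4251 [wait]  node(1,1) S=86.0664 payoff=8.5636 vs cont=16.3879 → 16.3879 [wait]  ⇒ S*(1)=-
t_0: node(0,0) S=75.4300 payoff=19.2000 vs cont=22.9361 → 22.9361 [wait]  ⇒ S*(0)=-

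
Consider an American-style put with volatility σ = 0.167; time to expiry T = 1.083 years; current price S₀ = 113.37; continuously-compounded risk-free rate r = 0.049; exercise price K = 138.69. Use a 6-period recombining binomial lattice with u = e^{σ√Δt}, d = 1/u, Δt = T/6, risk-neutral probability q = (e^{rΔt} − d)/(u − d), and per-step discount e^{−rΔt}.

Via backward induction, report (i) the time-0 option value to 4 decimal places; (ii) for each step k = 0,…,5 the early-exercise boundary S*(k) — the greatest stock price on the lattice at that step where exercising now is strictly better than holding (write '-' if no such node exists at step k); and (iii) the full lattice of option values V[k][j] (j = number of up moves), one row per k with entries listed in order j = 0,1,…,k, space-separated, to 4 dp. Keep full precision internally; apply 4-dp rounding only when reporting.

price = 25.3200
boundary = 113.3700 105.6051 113.3700 121.7059 113.3700 121.7059
tree:
25.3200
33.0849 17.0851
40.3180 25.3200 10.4837
47.0557 33.0849 16.9841 5.2237
53.3319 40.3180 25.3200 9.6205 1.6356
59.1783 47.0557 33.0849 16.9841 3.6253 0.0000
64.6242 53.3319 40.3180 25.3200 8.0353 0.0000 0.0000

Δt=0.18050, u=1.07353, d=0.93151, q=0.54482, disc=e^(-rΔt)=0.99119
k=6 terminal: V=max(K-S,0) → 64.6242 53.3319 40.3180 25.3200 8.0353 0.0000 0.0000
k=5: j=0 S=79.5117 intr=59.1783 cont=57.9570 V=59.1783[EX]; j=1 S=91.6343 intr=47.0557 cont=45.8345 V=47.0557[EX]; j=2 S=105.6051 intr=33.0849 cont=31.8637 V=33.0849[EX]; j=3 S=121.7059 intr=16.9841 cont=15.7629 V=16.9841[EX]; j=4 S=140.2614 intr=0.0000 cont=3.6253 V=3.6253[hold]; j=5 S=161.6460 intr=0.0000 cont=0.0000 V=0.0000[hold]  S*(5)=121.7059
k=4: j=0 S=85.3581 intr=53.3319 cont=52.1107 V=53.3319[EX]; j=1 S=98.3720 intr=40.3180 cont=39.0968 V=40.3180[EX]; j=2 S=113.3700 intr=25.3200 cont=24.0988 V=25.3200[EX]; j=3 S=130.6547 intr=8.0353 cont=9.6205 V=9.6205[hold]; j=4 S=150.5746 intr=0.0000 cont=1.6356 V=1.6356[hold]  S*(4)=113.3700
k=3: j=0 S=91.6343 intr=47.0557 cont=45.8345 V=47.0557[EX]; j=1 S=105.6051 intr=33.0849 cont=31.8637 V=33.0849[EX]; j=2 S=121.7059 intr=16.9841 cont=16.6189 V=16.9841[EX]; j=3 S=140.2614 intr=0.0000 cont=5.2237 V=5.2237[hold]  S*(3)=121.7059
k=2: j=0 S=98.3720 intr=40.3180 cont=39.0968 V=40.3180[EX]; j=1 S=113.3700 intr=25.3200 cont=24.0988 V=25.3200[EX]; j=2 S=130.6547 intr=8.0353 cont=10.4837 V=10.4837[hold]  S*(2)=113.3700
k=1: j=0 S=105.6051 intr=33.0849 cont=31.8637 V=33.0849[EX]; j=1 S=121.7059 intr=16.9841 cont=17.0851 V=17.0851[hold]  S*(1)=105.6051
k=0: j=0 S=113.3700 intr=25.3200 cont=24.1533 V=25.3200[EX]  S*(0)=113.3700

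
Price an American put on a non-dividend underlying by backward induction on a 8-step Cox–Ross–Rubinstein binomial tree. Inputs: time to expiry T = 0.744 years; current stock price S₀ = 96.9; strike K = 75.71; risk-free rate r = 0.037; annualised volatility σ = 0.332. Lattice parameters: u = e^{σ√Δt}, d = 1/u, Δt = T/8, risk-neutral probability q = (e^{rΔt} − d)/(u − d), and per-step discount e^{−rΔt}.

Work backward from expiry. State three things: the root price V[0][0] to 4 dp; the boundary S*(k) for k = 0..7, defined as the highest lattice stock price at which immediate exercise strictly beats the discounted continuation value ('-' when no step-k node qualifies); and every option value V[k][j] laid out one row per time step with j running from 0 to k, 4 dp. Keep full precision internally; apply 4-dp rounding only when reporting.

price = 2.1921
boundary = - - - - - 58.4077 52.7836 58.4077
tree:
2.1921
3.5124 0.8426
5.4999 1.4824 0.1872
8.3725 2.5689 0.3695 0.0000
12.3052 4.3658 0.7294 0.0000 0.0000
17.3023 7.2257 1.4400 0.0000 0.0000 0.0000
22.9264 11.5145 2.8428 0.0000 0.0000 0.0000 0.0000
28.0089 17.3023 5.6121 0.0000 0.0000 0.0000 0.0000 0.0000
32.6020 22.9264 11.0790 0.0000 0.0000 0.0000 0.0000 0.0000 0.0000

params: Δt=0.09300 u=1.10655 d=0.90371 q=0.49170 e^(-rΔt)=0.99656
t_8 payoffs: 32.6020 22.9264 11.0790 0.0000 0.0000 0.0000 0.0000 0.0000 0.0000
t_7: node(7,0) S=47.7011 payoff=28.0089 vs cont=27.7488 → 28.0089 [stop]  node(7,1) S=58.4077 payoff=17.3023 vs cont=17.0422 → 17.3023 [stop]  node(7,2) S=71.5174 payoff=4.1926 vs cont=5.6121 → 5.6121 [wait]  node(7,3) S=87.5695 payoff=0.0000 vs cont=0.0000 → 0.0000 [wait]  node(7,4) S=107.2246 payoff=0.0000 vs cont=0.0000 → 0.0000 [wait]  node(7,5) S=131.2913 payoff=0.0000 vs cont=0.0000 → 0.0000 [wait]  node(7,6) S=160.7598 payoff=0.0000 vs cont=0.0000 → 0.0000 [wait]  node(7,7) S=196.8426 payoff=0.0000 vs cont=0.0000 → 0.0000 [wait]  ⇒ S*(7)=58.4077
t_6: node(6,0) S=52.7836 payoff=22.9264 vs cont=22.6663 → 22.9264 [stop]  node(6,1) S=64.6310 payoff=11.0790 vs cont=11.5145 → 11.5145 [wait]  node(6,2) S=79.1375 payoff=0.0000 vs cont=2.8428 → 2.8428 [wait]  node(6,3) S=96.9000 payoff=0.0000 vs cont=0.0000 → 0.0000 [wait]  node(6,4) S=118.6493 payoff=0.0000 vs cont=0.0000 → 0.0000 [wait]  node(6,5) S=145.2803 payoff=0.0000 vs cont=0.0000 → 0.0000 [wait]  node(6,6) S=177.8887 payoff=0.0000 vs cont=0.0000 → 0.0000 [wait]  ⇒ S*(6)=52.7836
t_5: node(5,0) S=58.4077 payoff=17.3023 vs cont=17.2556 → 17.3023 [stop]  node(5,1) S=71.5174 payoff=4.1926 vs cont=7.2257 → 7.2257 [wait]  node(5,2) S=87.5695 payoff=0.0000 vs cont=1.4400 → 1.4400 [wait]  node(5,3) S=107.2246 payoff=0.0000 vs cont=0.0000 → 0.0000 [wait]  node(5,4) S=131.2913 payoff=0.0000 vs cont=0.0000 → 0.0000 [wait]  node(5,5) S=160.7598 payoff=0.0000 vs cont=0.0000 → 0.0000 [wait]  ⇒ S*(5)=58.4077
t_4: node(4,0) S=64.6310 payoff=11.0790 vs cont=12.3052 → 12.3052 [wait]  node(4,1) S=79.1375 payoff=0.0000 vs cont=4.3658 → 4.3658 [wait]  node(4,2) S=96.9000 payoff=0.0000 vs cont=0.7294 → 0.7294 [wait]  node(4,3) S=118.6493 payoff=0.0000 vs cont=0.0000 → 0.0000 [wait]  node(4,4) S=145.2803 payoff=0.0000 vs cont=0.0000 → 0.0000 [wait]  ⇒ S*(4)=-
t_3: node(3,0) S=71.5174 payoff=4.1926 vs cont=8.3725 → 8.3725 [wait]  node(3,1) S=87.5695 payoff=0.0000 vs cont=2.5689 → 2.5689 [wait]  node(3,2) S=107.2246 payoff=0.0000 vs cont=0.3695 → 0.3695 [wait]  node(3,3) S=131.2913 payoff=0.0000 vs cont=0.0000 → 0.0000 [wait]  ⇒ S*(3)=-
t_2: node(2,0) S=79.1375 payoff=0.0000 vs cont=5.4999 → 5.4999 [wait]  node(2,1) S=96.9000 payoff=0.0000 vs cont=1.4824 → 1.4824 [wait]  node(2,2) S=118.6493 payoff=0.0000 vs cont=0.1872 → 0.1872 [wait]  ⇒ S*(2)=-
t_1: node(1,0) S=87.5695 payoff=0.0000 vs cont=3.5124 → 3.5124 [wait]  node(1,1) S=107.2246 payoff=0.0000 vs cont=0.8426 → 0.8426 [wait]  ⇒ S*(1)=-
t_0: node(0,0) S=96.9000 payoff=0.0000 vs cont=2.1921 → 2.1921 [wait]  ⇒ S*(0)=-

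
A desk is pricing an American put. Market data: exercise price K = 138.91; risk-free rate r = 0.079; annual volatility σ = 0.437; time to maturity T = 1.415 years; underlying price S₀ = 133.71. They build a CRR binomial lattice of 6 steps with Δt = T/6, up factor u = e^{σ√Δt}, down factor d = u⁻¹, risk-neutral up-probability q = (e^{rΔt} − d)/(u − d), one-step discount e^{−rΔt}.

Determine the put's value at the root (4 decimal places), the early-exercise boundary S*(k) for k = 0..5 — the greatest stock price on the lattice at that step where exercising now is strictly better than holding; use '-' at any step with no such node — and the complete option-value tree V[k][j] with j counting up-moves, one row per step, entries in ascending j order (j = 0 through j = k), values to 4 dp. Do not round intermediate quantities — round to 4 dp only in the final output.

price = 24.1238
boundary = - - 87.4647 70.7404 87.4647 108.1430
tree:
24.1238
35.8868 12.8591
51.4453 21.1399 4.7712
68.1696 33.7079 8.9268 0.6480
81.6961 51.4453 16.6198 1.2973 0.0000
92.6361 68.1696 30.7670 2.5973 0.0000 0.0000
101.4842 81.6961 51.4453 5.2000 0.0000 0.0000 0.0000

Δt=0.23583  u=1.23642  d=0.80879  q=0.49112  discount=0.98154
step 6 (expiry): payoffs max(K−S,0) = 101.4842 81.6961 51.4453 5.2000 0.0000 0.0000 0.0000
step 5: (k=5,j=0): S=46.2739, (K−S)⁺=92.6361, hold=90.0720 ⇒ V=92.6361 exercise | (k=5,j=1): S=70.7404, (K−S)⁺=68.1696, hold=65.6056 ⇒ V=68.1696 exercise | (k=5,j=2): S=108.1430, (K−S)⁺=30.7670, hold=28.2030 ⇒ V=30.7670 exercise | (k=5,j=3): S=165.3215, (K−S)⁺=0.0000, hold=2.5973 ⇒ V=2.5973 continue | (k=5,j=4): S=252.7321, (K−S)⁺=0.0000, hold=0.0000 ⇒ V=0.0000 continue | (k=5,j=5): S=386.3593, (K−S)⁺=0.0000, hold=0.0000 ⇒ V=0.0000 continue  boundary S*=108.1430
step 4: (k=4,j=0): S=57.2139, (K−S)⁺=81.6961, hold=79.1320 ⇒ V=81.6961 exercise | (k=4,j=1): S=87.4647, (K−S)⁺=51.4453, hold=48.8812 ⇒ V=51.4453 exercise | (k=4,j=2): S=133.7100, (K−S)⁺=5.2000, hold=16.6198 ⇒ V=16.6198 continue | (k=4,j=3): S=204.4066, (K−S)⁺=0.0000, hold=1.2973 ⇒ V=1.2973 continue | (k=4,j=4): S=312.4826, (K−S)⁺=0.0000, hold=0.0000 ⇒ V=0.0000 continue  boundary S*=87.4647
step 3: (k=3,j=0): S=70.7404, (K−S)⁺=68.1696, hold=65.6056 ⇒ V=68.1696 exercise | (k=3,j=1): S=108.1430, (K−S)⁺=30.7670, hold=33.7079 ⇒ V=33.7079 continue | (k=3,j=2): S=165.3215, (K−S)⁺=0.0000, hold=8.9268 ⇒ V=8.9268 continue | (k=3,j=3): S=252.7321, (K−S)⁺=0.0000, hold=0.6480 ⇒ V=0.6480 continue  boundary S*=70.7404
step 2: (k=2,j=0): S=87.4647, (K−S)⁺=51.4453, hold=50.2989 ⇒ V=51.4453 exercise | (k=2,j=1): S=133.7100, (K−S)⁺=5.2000, hold=21.1399 ⇒ V=21.1399 continue | (k=2,j=2): S=204.4066, (K−S)⁺=0.0000, hold=4.7712 ⇒ V=4.7712 continue  boundary S*=87.4647
step 1: (k=1,j=0): S=108.1430, (K−S)⁺=30.7670, hold=35.8868 ⇒ V=35.8868 continue | (k=1,j=1): S=165.3215, (K−S)⁺=0.0000, hold=12.8591 ⇒ V=12.8591 continue  boundary S*=-
step 0: (k=0,j=0): S=133.7100, (K−S)⁺=5.2000, hold=24.1238 ⇒ V=24.1238 continue  boundary S*=-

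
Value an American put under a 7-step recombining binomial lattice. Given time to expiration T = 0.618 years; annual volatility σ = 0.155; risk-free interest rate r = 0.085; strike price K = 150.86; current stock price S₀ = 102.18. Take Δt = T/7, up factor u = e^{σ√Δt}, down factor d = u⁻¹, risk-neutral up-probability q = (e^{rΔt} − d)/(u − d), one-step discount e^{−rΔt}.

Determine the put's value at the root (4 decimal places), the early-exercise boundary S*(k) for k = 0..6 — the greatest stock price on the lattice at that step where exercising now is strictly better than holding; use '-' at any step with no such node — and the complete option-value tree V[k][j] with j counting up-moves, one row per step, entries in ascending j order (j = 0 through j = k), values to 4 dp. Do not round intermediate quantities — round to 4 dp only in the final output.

price = 48.6800
boundary = 102.1800 106.9959 112.0389 117.3195 122.8490 128.6391 134.7022
tree:
48.6800
53.2792 43.8641
57.6713 48.6800 38.8211
61.8658 53.2792 43.8641 33.5405
65.8715 57.6713 48.6800 38.8211 28.0110
69.6969 61.8658 53.2792 43.8641 33.5405 22.2209
73.3501 65.8715 57.6713 48.6800 38.8211 28.0110 16.1578
76.8388 69.6969 61.8658 53.2792 43.8641 33.5405 22.2209 9.8091

Δt=0.08829  u=1.04713  d=0.95499  q=0.57024  discount=0.99252
step 7 (expiry): payoffs max(K−S,0) = 76.8388 69.6969 61.8658 53.2792 43.8641 33.5405 22.2209 9.8091
step 6: (k=6,j=0): S=77.5099, (K−S)⁺=73.3501, hold=72.2222 ⇒ V=73.3501 exercise | (k=6,j=1): S=84.9885, (K−S)⁺=65.8715, hold=64.7436 ⇒ V=65.8715 exercise | (k=6,j=2): S=93.1887, (K−S)⁺=57.6713, hold=56.5435 ⇒ V=57.6713 exercise | (k=6,j=3): S=102.1800, (K−S)⁺=48.6800, hold=47.5521 ⇒ V=48.6800 exercise | (k=6,j=4): S=112.0389, (K−S)⁺=38.8211, hold=37.6933 ⇒ V=38.8211 exercise | (k=6,j=5): S=122.8490, (K−S)⁺=28.0110, hold=26.8831 ⇒ V=28.0110 exercise | (k=6,j=6): S=134.7022, (K−S)⁺=16.1578, hold=15.0300 ⇒ V=16.1578 exercise  boundary S*=134.7022
step 5: (k=5,j=0): S=81.1631, (K−S)⁺=69.6969, hold=68.5690 ⇒ V=69.6969 exercise | (k=5,j=1): S=88.9942, (K−S)⁺=61.8658, hold=60.7380 ⇒ V=61.8658 exercise | (k=5,j=2): S=97.5808, (K−S)⁺=53.2792, hold=52.1513 ⇒ V=53.2792 exercise | (k=5,j=3): S=106.9959, (K−S)⁺=43.8641, hold=42.7362 ⇒ V=43.8641 exercise | (k=5,j=4): S=117.3195, (K−S)⁺=33.5405, hold=32.4126 ⇒ V=33.5405 exercise | (k=5,j=5): S=128.6391, (K−S)⁺=22.2209, hold=21.0930 ⇒ V=22.2209 exercise  boundary S*=128.6391
step 4: (k=4,j=0): S=84.9885, (K−S)⁺=65.8715, hold=64.7436 ⇒ V=65.8715 exercise | (k=4,j=1): S=93.1887, (K−S)⁺=57.6713, hold=56.5435 ⇒ V=57.6713 exercise | (k=4,j=2): S=102.1800, (K−S)⁺=48.6800, hold=47.5521 ⇒ V=48.6800 exercise | (k=4,j=3): S=112.0389, (K−S)⁺=38.8211, hold=37.6933 ⇒ V=38.8211 exercise | (k=4,j=4): S=122.8490, (K−S)⁺=28.0110, hold=26.8831 ⇒ V=28.0110 exercise  boundary S*=122.8490
step 3: (k=3,j=0): S=88.9942, (K−S)⁺=61.8658, hold=60.7380 ⇒ V=61.8658 exercise | (k=3,j=1): S=97.5808, (K−S)⁺=53.2792, hold=52.1513 ⇒ V=53.2792 exercise | (k=3,j=2): S=106.9959, (K−S)⁺=43.8641, hold=42.7362 ⇒ V=43.8641 exercise | (k=3,j=3): S=117.3195, (K−S)⁺=33.5405, hold=32.4126 ⇒ V=33.5405 exercise  boundary S*=117.3195
step 2: (k=2,j=0): S=93.1887, (K−S)⁺=57.6713, hold=56.5435 ⇒ V=57.6713 exercise | (k=2,j=1): S=102.1800, (K−S)⁺=48.6800, hold=47.5521 ⇒ V=48.6800 exercise | (k=2,j=2): S=112.0389, (K−S)⁺=38.8211, hold=37.6933 ⇒ V=38.8211 exercise  boundary S*=112.0389
step 1: (k=1,j=0): S=97.5808, (K−S)⁺=53.2792, hold=52.1513 ⇒ V=53.2792 exercise | (k=1,j=1): S=106.9959, (K−S)⁺=43.8641, hold=42.7362 ⇒ V=43.8641 exercise  boundary S*=106.9959
step 0: (k=0,j=0): S=102.1800, (K−S)⁺=48.6800, hold=47.5521 ⇒ V=48.6800 exercise  boundary S*=102.1800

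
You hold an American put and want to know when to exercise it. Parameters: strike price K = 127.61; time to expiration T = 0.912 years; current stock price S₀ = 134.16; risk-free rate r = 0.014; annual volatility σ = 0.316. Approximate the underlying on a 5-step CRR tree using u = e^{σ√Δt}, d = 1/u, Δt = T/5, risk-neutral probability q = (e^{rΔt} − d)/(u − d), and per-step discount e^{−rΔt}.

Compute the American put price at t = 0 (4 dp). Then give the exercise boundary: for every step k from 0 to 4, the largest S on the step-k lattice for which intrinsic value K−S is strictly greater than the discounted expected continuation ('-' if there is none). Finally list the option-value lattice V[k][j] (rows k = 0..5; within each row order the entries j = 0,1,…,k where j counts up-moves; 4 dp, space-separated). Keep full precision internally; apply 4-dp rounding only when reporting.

Δt=0.18240  u=1.14449  d=0.87375  q=0.47576  discount=0.99745
step 5 (expiry): payoffs max(K−S,0) = 59.2873 38.1172 10.3874 0.0000 0.0000 0.0000
step 4: (k=4,j=0): S=78.1946, (K−S)⁺=49.4154, hold=49.0900 ⇒ V=49.4154 exercise | (k=4,j=1): S=102.4235, (K−S)⁺=25.1865, hold=24.8610 ⇒ V=25.1865 exercise | (k=4,j=2): S=134.1600, (K−S)⁺=0.0000, hold=5.4316 ⇒ V=5.4316 continue | (k=4,j=3): S=175.7302, (K−S)⁺=0.0000, hold=0.0000 ⇒ V=0.0000 continue | (k=4,j=4): S=230.1811, (K−S)⁺=0.0000, hold=0.0000 ⇒ V=0.0000 continue  boundary S*=102.4235
step 3: (k=3,j=0): S=89.4928, (K−S)⁺=38.1172, hold=37.7917 ⇒ V=38.1172 exercise | (k=3,j=1): S=117.2226, (K−S)⁺=10.3874, hold=15.7477 ⇒ V=15.7477 continue | (k=3,j=2): S=153.5446, (K−S)⁺=0.0000, hold=2.8402 ⇒ V=2.8402 continue | (k=3,j=3): S=201.1212, (K−S)⁺=0.0000, hold=0.0000 ⇒ V=0.0000 continue  boundary S*=89.4928
step 2: (k=2,j=0): S=102.4235, (K−S)⁺=25.1865, hold=27.4047 ⇒ V=27.4047 continue | (k=2,j=1): S=134.1600, (K−S)⁺=0.0000, hold=9.5824 ⇒ V=9.5824 continue | (k=2,j=2): S=175.7302, (K−S)⁺=0.0000, hold=1.4852 ⇒ V=1.4852 continue  boundary S*=-
step 1: (k=1,j=0): S=117.2226, (K−S)⁺=10.3874, hold=18.8774 ⇒ V=18.8774 continue | (k=1,j=1): S=153.5446, (K−S)⁺=0.0000, hold=5.7155 ⇒ V=5.7155 continue  boundary S*=-
step 0: (k=0,j=0): S=134.1600, (K−S)⁺=0.0000, hold=12.5834 ⇒ V=12.5834 continue  boundary S*=-

price = 12.5834
boundary = - - - 89.4928 102.4235
tree:
12.5834
18.8774 5.7155
27.4047 9.5824 1.4852
38.1172 15.7477 2.8402 0.0000
49.4154 25.1865 5.4316 0.0000 0.0000
59.2873 38.1172 10.3874 0.0000 0.0000 0.0000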